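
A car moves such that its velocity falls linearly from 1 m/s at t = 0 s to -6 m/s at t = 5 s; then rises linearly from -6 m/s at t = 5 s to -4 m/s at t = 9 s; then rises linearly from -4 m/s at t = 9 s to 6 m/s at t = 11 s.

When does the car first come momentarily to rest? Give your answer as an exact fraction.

t = 5/7 s

v changes sign on 0–5 s (from 1 to -6); the graph is linear there, so v = 0 at t = 0 + (-1)·(5 − 0)/(-6 − 1) = 5/7 s.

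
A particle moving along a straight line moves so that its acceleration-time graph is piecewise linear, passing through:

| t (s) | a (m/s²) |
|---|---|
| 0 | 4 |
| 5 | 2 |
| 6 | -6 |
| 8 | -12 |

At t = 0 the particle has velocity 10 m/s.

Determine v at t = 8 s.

Δv equals the area under the a-t graph; then v = v₀ + Δv.
0–5 s: ½(4 + 2)(5) = 15 m/s
5–6 s: ½(2 + -6)(1) = -2 m/s
6–8 s: ½(-6 + -12)(2) = -18 m/s
Δv = -5 m/s, so v(8) = 10 + (-5) = 5 m/s.

5 m/s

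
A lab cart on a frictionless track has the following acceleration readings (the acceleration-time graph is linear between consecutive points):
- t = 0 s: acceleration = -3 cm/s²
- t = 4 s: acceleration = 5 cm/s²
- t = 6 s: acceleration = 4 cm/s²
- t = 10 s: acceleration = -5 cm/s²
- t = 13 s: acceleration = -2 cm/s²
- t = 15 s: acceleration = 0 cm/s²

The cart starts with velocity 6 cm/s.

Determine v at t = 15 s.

Δv equals the area under the a-t graph; then v = v₀ + Δv.
0–4 s: ½(-3 + 5)(4) = 4 cm/s
4–6 s: ½(5 + 4)(2) = 9 cm/s
6–10 s: ½(4 + -5)(4) = -2 cm/s
10–13 s: ½(-5 + -2)(3) = -10.5 cm/s
13–15 s: ½(-2 + 0)(2) = -2 cm/s
Δv = -1.5 cm/s, so v(15) = 6 + (-1.5) = 4.5 cm/s.

4.5 cm/s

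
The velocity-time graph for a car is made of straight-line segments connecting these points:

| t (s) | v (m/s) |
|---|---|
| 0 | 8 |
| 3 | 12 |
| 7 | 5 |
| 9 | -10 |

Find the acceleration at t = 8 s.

Acceleration is the slope of the v-t graph on 7–9 s: (-10 − 5)/(9 − 7) = -7.5 m/s².

-7.5 m/s²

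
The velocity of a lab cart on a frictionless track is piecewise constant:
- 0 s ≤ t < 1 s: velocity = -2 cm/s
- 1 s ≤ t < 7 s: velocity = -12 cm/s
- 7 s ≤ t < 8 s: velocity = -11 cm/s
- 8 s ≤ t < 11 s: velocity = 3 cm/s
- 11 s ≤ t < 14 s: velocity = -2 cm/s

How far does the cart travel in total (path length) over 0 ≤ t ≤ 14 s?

Distance (not displacement) is the total path length: add the absolute areas under v-t.
0–1 s: |-2| × 1 = 2 cm
1–7 s: |-12| × 6 = 72 cm
7–8 s: |-11| × 1 = 11 cm
8–11 s: |3| × 3 = 9 cm
11–14 s: |-2| × 3 = 6 cm
Total distance = 100 cm

100 cm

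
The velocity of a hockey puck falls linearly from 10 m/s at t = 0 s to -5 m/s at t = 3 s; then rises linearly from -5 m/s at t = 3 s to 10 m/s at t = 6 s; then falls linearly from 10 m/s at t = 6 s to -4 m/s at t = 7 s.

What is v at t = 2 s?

0 m/s

On 0–3 s the graph is linear from 10 to -5 m/s: v(2) = 10 + (-5 − 10)·(2 − 0)/(3 − 0) = 0 m/s.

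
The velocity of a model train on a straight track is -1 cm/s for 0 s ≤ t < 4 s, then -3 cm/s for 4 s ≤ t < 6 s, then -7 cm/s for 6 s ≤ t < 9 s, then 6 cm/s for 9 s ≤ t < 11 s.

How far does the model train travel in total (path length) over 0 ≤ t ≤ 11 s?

43 cm

Distance (not displacement) is the total path length: add the absolute areas under v-t.
0–4 s: |-1| × 4 = 4 cm
4–6 s: |-3| × 2 = 6 cm
6–9 s: |-7| × 3 = 21 cm
9–11 s: |6| × 2 = 12 cm
Total distance = 43 cm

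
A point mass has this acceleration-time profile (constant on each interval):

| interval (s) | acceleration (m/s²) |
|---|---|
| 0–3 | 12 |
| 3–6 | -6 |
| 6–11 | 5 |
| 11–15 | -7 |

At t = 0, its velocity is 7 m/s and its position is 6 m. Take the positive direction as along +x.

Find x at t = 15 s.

514.5 m

On each constant-a segment, Δv = aΔt and Δx = v₀Δt + ½aΔt²; chain segment to segment.
0–3 s: v starts 7 m/s; Δx = 7·3 + ½·12·3² = 75 m; v ends 43 m/s.
3–6 s: v starts 43 m/s; Δx = 43·3 + ½·-6·3² = 102 m; v ends 25 m/s.
6–11 s: v starts 25 m/s; Δx = 25·5 + ½·5·5² = 187.5 m; v ends 50 m/s.
11–15 s: v starts 50 m/s; Δx = 50·4 + ½·-7·4² = 144 m; v ends 22 m/s.
x(15) = 6 + Σ Δx = 514.5 m.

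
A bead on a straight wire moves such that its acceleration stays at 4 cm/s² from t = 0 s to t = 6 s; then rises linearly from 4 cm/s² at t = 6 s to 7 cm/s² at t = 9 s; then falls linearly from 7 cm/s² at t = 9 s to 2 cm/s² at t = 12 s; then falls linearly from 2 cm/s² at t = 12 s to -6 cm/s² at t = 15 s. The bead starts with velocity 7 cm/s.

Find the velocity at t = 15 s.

55 cm/s

Δv equals the area under the a-t graph; then v = v₀ + Δv.
0–6 s: 4 × 6 = 24 cm/s
6–9 s: ½(4 + 7)(3) = 16.5 cm/s
9–12 s: ½(7 + 2)(3) = 13.5 cm/s
12–15 s: ½(2 + -6)(3) = -6 cm/s
Δv = 48 cm/s, so v(15) = 7 + (48) = 55 cm/s.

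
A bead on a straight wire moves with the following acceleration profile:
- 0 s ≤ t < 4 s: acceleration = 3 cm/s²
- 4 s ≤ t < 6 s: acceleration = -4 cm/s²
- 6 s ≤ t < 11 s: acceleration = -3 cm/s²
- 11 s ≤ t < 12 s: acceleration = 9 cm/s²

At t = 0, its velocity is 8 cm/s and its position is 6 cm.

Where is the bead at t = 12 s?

On each constant-a segment, Δv = aΔt and Δx = v₀Δt + ½aΔt²; chain segment to segment.
0–4 s: v starts 8 cm/s; Δx = 8·4 + ½·3·4² = 56 cm; v ends 20 cm/s.
4–6 s: v starts 20 cm/s; Δx = 20·2 + ½·-4·2² = 32 cm; v ends 12 cm/s.
6–11 s: v starts 12 cm/s; Δx = 12·5 + ½·-3·5² = 22.5 cm; v ends -3 cm/s.
11–12 s: v starts -3 cm/s; Δx = -3·1 + ½·9·1² = 1.5 cm; v ends 6 cm/s.
x(12) = 6 + Σ Δx = 118 cm.

118 cm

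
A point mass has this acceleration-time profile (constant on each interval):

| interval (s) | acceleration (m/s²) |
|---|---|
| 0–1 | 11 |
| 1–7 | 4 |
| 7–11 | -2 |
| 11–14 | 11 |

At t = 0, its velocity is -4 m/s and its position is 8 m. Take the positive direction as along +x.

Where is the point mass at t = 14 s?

On each constant-a segment, Δv = aΔt and Δx = v₀Δt + ½aΔt²; chain segment to segment.
0–1 s: v starts -4 m/s; Δx = -4·1 + ½·11·1² = 1.5 m; v ends 7 m/s.
1–7 s: v starts 7 m/s; Δx = 7·6 + ½·4·6² = 114 m; v ends 31 m/s.
7–11 s: v starts 31 m/s; Δx = 31·4 + ½·-2·4² = 108 m; v ends 23 m/s.
11–14 s: v starts 23 m/s; Δx = 23·3 + ½·11·3² = 118.5 m; v ends 56 m/s.
x(14) = 8 + Σ Δx = 350 m.

350 m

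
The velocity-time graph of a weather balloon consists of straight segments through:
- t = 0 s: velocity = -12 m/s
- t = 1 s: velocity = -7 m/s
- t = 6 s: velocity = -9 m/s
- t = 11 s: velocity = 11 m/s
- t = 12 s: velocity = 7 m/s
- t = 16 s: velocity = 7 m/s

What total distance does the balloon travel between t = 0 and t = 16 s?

Total distance travelled is ∫|v| dt — sum the magnitudes of each area piece.
0–1 s: |½(-12 + -7)(1)| = 9.5 m
1–6 s: |½(-7 + -9)(5)| = 40 m
6–11 s: v = 0 at t = 8.25 s; triangle areas 10.125 + 15.125 = 25.25 m
11–12 s: |½(11 + 7)(1)| = 9 m
12–16 s: |7| × 4 = 28 m
Total distance = 111.75 m

111.75 m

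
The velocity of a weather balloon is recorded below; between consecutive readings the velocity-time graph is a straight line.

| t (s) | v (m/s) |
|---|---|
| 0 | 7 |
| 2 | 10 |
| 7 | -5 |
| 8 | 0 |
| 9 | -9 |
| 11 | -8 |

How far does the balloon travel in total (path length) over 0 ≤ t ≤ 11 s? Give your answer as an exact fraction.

371/6 m

Total distance travelled is ∫|v| dt — sum the magnitudes of each area piece.
0–2 s: |½(7 + 10)(2)| = 17 m
2–7 s: v = 0 at t = 16/3 s; triangle areas 50/3 + 25/6 = 125/6 m
7–8 s: |½(-5 + 0)(1)| = 2.5 m
8–9 s: |½(0 + -9)(1)| = 4.5 m
9–11 s: |½(-9 + -8)(2)| = 17 m
Total distance = 371/6 m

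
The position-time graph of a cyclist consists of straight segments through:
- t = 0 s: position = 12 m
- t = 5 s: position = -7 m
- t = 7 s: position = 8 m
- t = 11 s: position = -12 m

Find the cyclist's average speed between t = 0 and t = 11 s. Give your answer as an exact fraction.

54/11 m/s

Average speed = (total path length)/(elapsed time); on a piecewise-linear x-t graph the path length is Σ|Δx|.
0–5 s: |Δx| = |-7 − 12| = 19 m
5–7 s: |Δx| = |8 − -7| = 15 m
7–11 s: |Δx| = |-12 − 8| = 20 m
Total path = 54 m; average speed = 54/11 = 54/11 m/s.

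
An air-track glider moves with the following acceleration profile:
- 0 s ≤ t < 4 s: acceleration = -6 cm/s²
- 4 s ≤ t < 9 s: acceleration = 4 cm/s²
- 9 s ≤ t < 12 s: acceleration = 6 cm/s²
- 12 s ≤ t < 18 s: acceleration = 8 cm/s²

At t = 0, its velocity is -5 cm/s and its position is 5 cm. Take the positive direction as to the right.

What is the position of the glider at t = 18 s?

On each constant-a segment, Δv = aΔt and Δx = v₀Δt + ½aΔt²; chain segment to segment.
0–4 s: v starts -5 cm/s; Δx = -5·4 + ½·-6·4² = -68 cm; v ends -29 cm/s.
4–9 s: v starts -29 cm/s; Δx = -29·5 + ½·4·5² = -95 cm; v ends -9 cm/s.
9–12 s: v starts -9 cm/s; Δx = -9·3 + ½·6·3² = 0 cm; v ends 9 cm/s.
12–18 s: v starts 9 cm/s; Δx = 9·6 + ½·8·6² = 198 cm; v ends 57 cm/s.
x(18) = 5 + Σ Δx = 40 cm.

40 cm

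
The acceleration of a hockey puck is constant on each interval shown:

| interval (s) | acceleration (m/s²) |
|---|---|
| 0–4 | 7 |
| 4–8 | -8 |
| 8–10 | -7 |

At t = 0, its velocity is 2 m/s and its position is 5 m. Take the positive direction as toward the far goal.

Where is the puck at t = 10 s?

107 m

On each constant-a segment, Δv = aΔt and Δx = v₀Δt + ½aΔt²; chain segment to segment.
0–4 s: v starts 2 m/s; Δx = 2·4 + ½·7·4² = 64 m; v ends 30 m/s.
4–8 s: v starts 30 m/s; Δx = 30·4 + ½·-8·4² = 56 m; v ends -2 m/s.
8–10 s: v starts -2 m/s; Δx = -2·2 + ½·-7·2² = -18 m; v ends -16 m/s.
x(10) = 5 + Σ Δx = 107 m.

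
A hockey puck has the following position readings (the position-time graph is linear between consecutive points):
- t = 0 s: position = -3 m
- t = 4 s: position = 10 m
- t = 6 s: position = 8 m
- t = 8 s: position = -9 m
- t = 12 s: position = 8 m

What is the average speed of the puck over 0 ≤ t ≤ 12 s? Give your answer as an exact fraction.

Average speed = (total path length)/(elapsed time); on a piecewise-linear x-t graph the path length is Σ|Δx|.
0–4 s: |Δx| = |10 − -3| = 13 m
4–6 s: |Δx| = |8 − 10| = 2 m
6–8 s: |Δx| = |-9 − 8| = 17 m
8–12 s: |Δx| = |8 − -9| = 17 m
Total path = 49 m; average speed = 49/12 = 49/12 m/s.

49/12 m/s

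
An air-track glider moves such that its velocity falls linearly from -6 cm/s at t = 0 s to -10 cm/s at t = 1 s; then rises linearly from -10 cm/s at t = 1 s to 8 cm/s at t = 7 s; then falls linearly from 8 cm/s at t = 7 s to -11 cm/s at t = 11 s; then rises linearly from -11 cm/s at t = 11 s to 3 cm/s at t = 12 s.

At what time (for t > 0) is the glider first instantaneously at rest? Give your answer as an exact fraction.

v changes sign on 1–7 s (from -10 to 8); the graph is linear there, so v = 0 at t = 1 + (10)·(7 − 1)/(8 − -10) = 13/3 s.

t = 13/3 s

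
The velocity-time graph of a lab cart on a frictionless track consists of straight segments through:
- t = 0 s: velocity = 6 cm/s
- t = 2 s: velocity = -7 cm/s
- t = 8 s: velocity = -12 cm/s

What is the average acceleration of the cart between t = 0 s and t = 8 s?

Average acceleration = Δv/Δt = (-12 − 6)/(8 − 0) = -2.25 cm/s².

-2.25 cm/s²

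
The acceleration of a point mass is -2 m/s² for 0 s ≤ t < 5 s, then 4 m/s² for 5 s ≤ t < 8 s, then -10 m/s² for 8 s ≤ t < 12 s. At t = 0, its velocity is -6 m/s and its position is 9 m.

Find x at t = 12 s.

-172 m

On each constant-a segment, Δv = aΔt and Δx = v₀Δt + ½aΔt²; chain segment to segment.
0–5 s: v starts -6 m/s; Δx = -6·5 + ½·-2·5² = -55 m; v ends -16 m/s.
5–8 s: v starts -16 m/s; Δx = -16·3 + ½·4·3² = -30 m; v ends -4 m/s.
8–12 s: v starts -4 m/s; Δx = -4·4 + ½·-10·4² = -96 m; v ends -44 m/s.
x(12) = 9 + Σ Δx = -172 m.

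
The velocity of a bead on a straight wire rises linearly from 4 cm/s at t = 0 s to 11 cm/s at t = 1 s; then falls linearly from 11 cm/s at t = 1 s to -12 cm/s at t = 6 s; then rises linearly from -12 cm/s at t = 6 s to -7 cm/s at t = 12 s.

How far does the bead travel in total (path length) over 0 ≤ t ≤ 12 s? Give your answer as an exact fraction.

2146/23 cm

Distance (not displacement) is the total path length: add the absolute areas under v-t.
0–1 s: |½(4 + 11)(1)| = 7.5 cm
1–6 s: v = 0 at t = 78/23 s; triangle areas 605/46 + 360/23 = 1325/46 cm
6–12 s: |½(-12 + -7)(6)| = 57 cm
Total distance = 2146/23 cm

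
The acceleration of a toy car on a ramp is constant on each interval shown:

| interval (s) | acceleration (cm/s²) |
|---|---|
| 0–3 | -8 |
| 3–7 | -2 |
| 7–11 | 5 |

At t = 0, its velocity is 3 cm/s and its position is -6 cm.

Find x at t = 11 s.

On each constant-a segment, Δv = aΔt and Δx = v₀Δt + ½aΔt²; chain segment to segment.
0–3 s: v starts 3 cm/s; Δx = 3·3 + ½·-8·3² = -27 cm; v ends -21 cm/s.
3–7 s: v starts -21 cm/s; Δx = -21·4 + ½·-2·4² = -100 cm; v ends -29 cm/s.
7–11 s: v starts -29 cm/s; Δx = -29·4 + ½·5·4² = -76 cm; v ends -9 cm/s.
x(11) = -6 + Σ Δx = -209 cm.

-209 cm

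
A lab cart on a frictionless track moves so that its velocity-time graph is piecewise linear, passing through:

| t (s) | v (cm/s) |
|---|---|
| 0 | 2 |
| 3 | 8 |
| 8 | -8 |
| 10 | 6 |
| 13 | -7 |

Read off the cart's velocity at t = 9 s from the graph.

-1 cm/s

On 8–10 s the graph is linear from -8 to 6 cm/s: v(9) = -8 + (6 − -8)·(9 − 8)/(10 − 8) = -1 cm/s.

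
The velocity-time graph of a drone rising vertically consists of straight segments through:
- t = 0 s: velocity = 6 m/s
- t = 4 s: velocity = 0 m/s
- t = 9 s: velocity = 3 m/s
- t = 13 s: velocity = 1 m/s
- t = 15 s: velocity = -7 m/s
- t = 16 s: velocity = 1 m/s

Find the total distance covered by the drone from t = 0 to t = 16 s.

Distance (not displacement) is the total path length: add the absolute areas under v-t.
0–4 s: |½(6 + 0)(4)| = 12 m
4–9 s: |½(0 + 3)(5)| = 7.5 m
9–13 s: |½(3 + 1)(4)| = 8 m
13–15 s: v = 0 at t = 13.25 s; triangle areas 0.125 + 6.125 = 6.25 m
15–16 s: v = 0 at t = 15.875 s; triangle areas 3.0625 + 0.0625 = 3.125 m
Total distance = 36.875 m

36.875 m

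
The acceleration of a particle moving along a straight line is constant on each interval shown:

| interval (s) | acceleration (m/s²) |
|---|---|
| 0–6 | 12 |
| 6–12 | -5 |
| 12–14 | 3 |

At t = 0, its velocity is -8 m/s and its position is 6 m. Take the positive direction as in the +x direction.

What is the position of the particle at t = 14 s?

542 m

On each constant-a segment, Δv = aΔt and Δx = v₀Δt + ½aΔt²; chain segment to segment.
0–6 s: v starts -8 m/s; Δx = -8·6 + ½·12·6² = 168 m; v ends 64 m/s.
6–12 s: v starts 64 m/s; Δx = 64·6 + ½·-5·6² = 294 m; v ends 34 m/s.
12–14 s: v starts 34 m/s; Δx = 34·2 + ½·3·2² = 74 m; v ends 40 m/s.
x(14) = 6 + Σ Δx = 542 m.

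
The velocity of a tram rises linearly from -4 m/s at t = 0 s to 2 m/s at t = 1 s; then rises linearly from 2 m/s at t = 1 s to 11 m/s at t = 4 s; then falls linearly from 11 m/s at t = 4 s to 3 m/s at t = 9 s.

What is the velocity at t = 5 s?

On 4–9 s the graph is linear from 11 to 3 m/s: v(5) = 11 + (3 − 11)·(5 − 4)/(9 − 4) = 9.4 m/s.

9.4 m/s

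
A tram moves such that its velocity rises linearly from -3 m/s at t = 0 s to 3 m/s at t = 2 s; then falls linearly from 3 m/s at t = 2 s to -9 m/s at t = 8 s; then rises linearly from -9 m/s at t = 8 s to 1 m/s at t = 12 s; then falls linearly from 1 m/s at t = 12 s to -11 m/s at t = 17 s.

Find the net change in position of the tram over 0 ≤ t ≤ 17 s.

Net displacement equals the area under the velocity-time graph (areas below the axis count negative).
0–2 s: ½(-3 + 3)(2) = 0 m
2–8 s: ½(3 + -9)(6) = -18 m
8–12 s: ½(-9 + 1)(4) = -16 m
12–17 s: ½(1 + -11)(5) = -25 m
Net displacement = -59 m

-59 m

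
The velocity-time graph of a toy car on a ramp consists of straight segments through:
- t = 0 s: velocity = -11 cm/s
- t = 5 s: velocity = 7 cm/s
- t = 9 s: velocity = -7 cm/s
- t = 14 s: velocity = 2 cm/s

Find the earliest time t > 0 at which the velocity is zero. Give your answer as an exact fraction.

t = 55/18 s

v changes sign on 0–5 s (from -11 to 7); the graph is linear there, so v = 0 at t = 0 + (11)·(5 − 0)/(7 − -11) = 55/18 s.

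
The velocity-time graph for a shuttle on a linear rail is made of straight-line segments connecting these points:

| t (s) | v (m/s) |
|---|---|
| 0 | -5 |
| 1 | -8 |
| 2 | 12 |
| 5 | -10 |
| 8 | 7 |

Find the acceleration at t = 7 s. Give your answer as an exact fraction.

Acceleration is the slope of the v-t graph on 5–8 s: (7 − -10)/(8 − 5) = 17/3 m/s².

17/3 m/s²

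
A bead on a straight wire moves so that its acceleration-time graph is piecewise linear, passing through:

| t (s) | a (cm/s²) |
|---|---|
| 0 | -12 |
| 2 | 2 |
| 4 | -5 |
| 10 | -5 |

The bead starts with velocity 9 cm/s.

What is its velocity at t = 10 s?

-34 cm/s

Δv equals the area under the a-t graph; then v = v₀ + Δv.
0–2 s: ½(-12 + 2)(2) = -10 cm/s
2–4 s: ½(2 + -5)(2) = -3 cm/s
4–10 s: -5 × 6 = -30 cm/s
Δv = -43 cm/s, so v(10) = 9 + (-43) = -34 cm/s.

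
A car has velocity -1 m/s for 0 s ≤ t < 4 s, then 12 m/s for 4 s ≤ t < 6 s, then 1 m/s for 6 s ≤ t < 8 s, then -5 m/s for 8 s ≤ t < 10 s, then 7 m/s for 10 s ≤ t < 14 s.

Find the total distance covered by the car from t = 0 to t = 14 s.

68 m

Distance (not displacement) is the total path length: add the absolute areas under v-t.
0–4 s: |-1| × 4 = 4 m
4–6 s: |12| × 2 = 24 m
6–8 s: |1| × 2 = 2 m
8–10 s: |-5| × 2 = 10 m
10–14 s: |7| × 4 = 28 m
Total distance = 68 m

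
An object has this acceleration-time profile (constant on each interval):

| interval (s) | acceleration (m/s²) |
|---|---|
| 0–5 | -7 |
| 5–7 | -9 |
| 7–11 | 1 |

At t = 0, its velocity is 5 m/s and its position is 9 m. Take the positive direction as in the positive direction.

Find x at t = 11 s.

On each constant-a segment, Δv = aΔt and Δx = v₀Δt + ½aΔt²; chain segment to segment.
0–5 s: v starts 5 m/s; Δx = 5·5 + ½·-7·5² = -62.5 m; v ends -30 m/s.
5–7 s: v starts -30 m/s; Δx = -30·2 + ½·-9·2² = -78 m; v ends -48 m/s.
7–11 s: v starts -48 m/s; Δx = -48·4 + ½·1·4² = -184 m; v ends -44 m/s.
x(11) = 9 + Σ Δx = -315.5 m.

-315.5 m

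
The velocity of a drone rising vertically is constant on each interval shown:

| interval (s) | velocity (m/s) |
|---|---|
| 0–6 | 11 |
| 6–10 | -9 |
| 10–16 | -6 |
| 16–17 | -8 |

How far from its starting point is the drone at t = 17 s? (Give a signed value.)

Displacement is the signed area under the v-t curve.
0–6 s: 11 × 6 = 66 m
6–10 s: -9 × 4 = -36 m
10–16 s: -6 × 6 = -36 m
16–17 s: -8 × 1 = -8 m
Net displacement = -14 m

-14 m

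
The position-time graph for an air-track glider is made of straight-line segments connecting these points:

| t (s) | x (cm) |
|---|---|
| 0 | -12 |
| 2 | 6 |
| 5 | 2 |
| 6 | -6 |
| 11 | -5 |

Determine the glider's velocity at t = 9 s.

Velocity is the slope of the x-t graph on 6–11 s: (-5 − -6)/(11 − 6) = 0.2 cm/s.

0.2 cm/s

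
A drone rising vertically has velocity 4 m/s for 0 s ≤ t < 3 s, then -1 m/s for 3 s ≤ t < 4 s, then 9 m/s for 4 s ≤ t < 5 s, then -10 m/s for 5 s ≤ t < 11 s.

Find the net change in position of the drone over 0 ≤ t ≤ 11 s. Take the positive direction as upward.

Net displacement equals the area under the velocity-time graph (areas below the axis count negative).
0–3 s: 4 × 3 = 12 m
3–4 s: -1 × 1 = -1 m
4–5 s: 9 × 1 = 9 m
5–11 s: -10 × 6 = -60 m
Net displacement = -40 m

-40 m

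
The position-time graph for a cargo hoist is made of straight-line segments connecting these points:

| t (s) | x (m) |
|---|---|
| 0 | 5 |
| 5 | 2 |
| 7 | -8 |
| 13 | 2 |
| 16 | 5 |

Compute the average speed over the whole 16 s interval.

Average speed = (total path length)/(elapsed time); on a piecewise-linear x-t graph the path length is Σ|Δx|.
0–5 s: |Δx| = |2 − 5| = 3 m
5–7 s: |Δx| = |-8 − 2| = 10 m
7–13 s: |Δx| = |2 − -8| = 10 m
13–16 s: |Δx| = |5 − 2| = 3 m
Total path = 26 m; average speed = 26/16 = 1.625 m/s.

1.625 m/s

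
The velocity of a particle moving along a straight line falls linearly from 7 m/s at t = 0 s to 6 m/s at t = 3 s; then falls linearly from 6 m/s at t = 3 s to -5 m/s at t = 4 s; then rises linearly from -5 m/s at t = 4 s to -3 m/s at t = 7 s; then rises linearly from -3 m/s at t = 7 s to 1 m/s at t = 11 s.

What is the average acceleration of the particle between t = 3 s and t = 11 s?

-0.625 m/s²

Average acceleration = Δv/Δt = (1 − 6)/(11 − 3) = -0.625 m/s².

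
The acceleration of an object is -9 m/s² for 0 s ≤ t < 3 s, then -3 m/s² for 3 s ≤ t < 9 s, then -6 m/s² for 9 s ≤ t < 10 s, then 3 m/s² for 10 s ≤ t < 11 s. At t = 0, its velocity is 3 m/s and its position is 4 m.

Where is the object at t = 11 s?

-317 m

On each constant-a segment, Δv = aΔt and Δx = v₀Δt + ½aΔt²; chain segment to segment.
0–3 s: v starts 3 m/s; Δx = 3·3 + ½·-9·3² = -31.5 m; v ends -24 m/s.
3–9 s: v starts -24 m/s; Δx = -24·6 + ½·-3·6² = -198 m; v ends -42 m/s.
9–10 s: v starts -42 m/s; Δx = -42·1 + ½·-6·1² = -45 m; v ends -48 m/s.
10–11 s: v starts -48 m/s; Δx = -48·1 + ½·3·1² = -46.5 m; v ends -45 m/s.
x(11) = 4 + Σ Δx = -317 m.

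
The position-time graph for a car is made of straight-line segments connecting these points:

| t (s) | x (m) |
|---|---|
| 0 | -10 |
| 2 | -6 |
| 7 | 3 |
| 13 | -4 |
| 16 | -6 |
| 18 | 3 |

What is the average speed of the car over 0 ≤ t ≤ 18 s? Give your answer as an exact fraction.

Average speed = (total path length)/(elapsed time); on a piecewise-linear x-t graph the path length is Σ|Δx|.
0–2 s: |Δx| = |-6 − -10| = 4 m
2–7 s: |Δx| = |3 − -6| = 9 m
7–13 s: |Δx| = |-4 − 3| = 7 m
13–16 s: |Δx| = |-6 − -4| = 2 m
16–18 s: |Δx| = |3 − -6| = 9 m
Total path = 31 m; average speed = 31/18 = 31/18 m/s.

31/18 m/s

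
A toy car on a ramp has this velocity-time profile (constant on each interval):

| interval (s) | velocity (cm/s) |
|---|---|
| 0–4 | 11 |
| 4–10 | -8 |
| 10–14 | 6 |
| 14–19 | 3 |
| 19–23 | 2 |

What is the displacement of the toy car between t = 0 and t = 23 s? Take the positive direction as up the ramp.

43 cm

Net displacement equals the area under the velocity-time graph (areas below the axis count negative).
0–4 s: 11 × 4 = 44 cm
4–10 s: -8 × 6 = -48 cm
10–14 s: 6 × 4 = 24 cm
14–19 s: 3 × 5 = 15 cm
19–23 s: 2 × 4 = 8 cm
Net displacement = 43 cm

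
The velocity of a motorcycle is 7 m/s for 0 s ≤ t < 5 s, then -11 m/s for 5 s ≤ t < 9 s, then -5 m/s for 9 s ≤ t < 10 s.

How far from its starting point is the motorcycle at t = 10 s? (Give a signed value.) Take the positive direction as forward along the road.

Net displacement equals the area under the velocity-time graph (areas below the axis count negative).
0–5 s: 7 × 5 = 35 m
5–9 s: -11 × 4 = -44 m
9–10 s: -5 × 1 = -5 m
Net displacement = -14 m

-14 m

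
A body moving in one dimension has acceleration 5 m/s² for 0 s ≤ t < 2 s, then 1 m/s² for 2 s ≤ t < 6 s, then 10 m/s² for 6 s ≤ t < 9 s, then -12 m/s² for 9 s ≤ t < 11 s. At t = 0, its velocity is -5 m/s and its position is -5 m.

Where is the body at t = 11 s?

149 m

On each constant-a segment, Δv = aΔt and Δx = v₀Δt + ½aΔt²; chain segment to segment.
0–2 s: v starts -5 m/s; Δx = -5·2 + ½·5·2² = 0 m; v ends 5 m/s.
2–6 s: v starts 5 m/s; Δx = 5·4 + ½·1·4² = 28 m; v ends 9 m/s.
6–9 s: v starts 9 m/s; Δx = 9·3 + ½·10·3² = 72 m; v ends 39 m/s.
9–11 s: v starts 39 m/s; Δx = 39·2 + ½·-12·2² = 54 m; v ends 15 m/s.
x(11) = -5 + Σ Δx = 149 m.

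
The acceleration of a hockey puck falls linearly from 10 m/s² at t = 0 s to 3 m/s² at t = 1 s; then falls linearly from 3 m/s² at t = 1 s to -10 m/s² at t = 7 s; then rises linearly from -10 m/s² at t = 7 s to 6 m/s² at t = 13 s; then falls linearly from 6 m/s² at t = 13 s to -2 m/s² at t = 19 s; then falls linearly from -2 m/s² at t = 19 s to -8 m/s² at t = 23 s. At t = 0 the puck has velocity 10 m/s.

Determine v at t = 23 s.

-24.5 m/s

Δv equals the area under the a-t graph; then v = v₀ + Δv.
0–1 s: ½(10 + 3)(1) = 6.5 m/s
1–7 s: ½(3 + -10)(6) = -21 m/s
7–13 s: ½(-10 + 6)(6) = -12 m/s
13–19 s: ½(6 + -2)(6) = 12 m/s
19–23 s: ½(-2 + -8)(4) = -20 m/s
Δv = -34.5 m/s, so v(23) = 10 + (-34.5) = -24.5 m/s.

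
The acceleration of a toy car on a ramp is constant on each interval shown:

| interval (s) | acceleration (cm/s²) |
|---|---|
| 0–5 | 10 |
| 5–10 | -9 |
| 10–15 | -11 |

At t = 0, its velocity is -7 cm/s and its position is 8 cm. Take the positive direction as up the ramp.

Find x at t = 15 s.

On each constant-a segment, Δv = aΔt and Δx = v₀Δt + ½aΔt²; chain segment to segment.
0–5 s: v starts -7 cm/s; Δx = -7·5 + ½·10·5² = 90 cm; v ends 43 cm/s.
5–10 s: v starts 43 cm/s; Δx = 43·5 + ½·-9·5² = 102.5 cm; v ends -2 cm/s.
10–15 s: v starts -2 cm/s; Δx = -2·5 + ½·-11·5² = -147.5 cm; v ends -57 cm/s.
x(15) = 8 + Σ Δx = 53 cm.

53 cm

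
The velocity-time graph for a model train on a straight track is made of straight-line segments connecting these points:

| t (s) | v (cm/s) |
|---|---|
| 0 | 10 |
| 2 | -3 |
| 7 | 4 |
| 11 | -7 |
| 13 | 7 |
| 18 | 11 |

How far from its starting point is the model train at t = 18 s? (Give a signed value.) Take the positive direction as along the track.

48.5 cm

Net displacement equals the area under the velocity-time graph (areas below the axis count negative).
0–2 s: ½(10 + -3)(2) = 7 cm
2–7 s: ½(-3 + 4)(5) = 2.5 cm
7–11 s: ½(4 + -7)(4) = -6 cm
11–13 s: ½(-7 + 7)(2) = 0 cm
13–18 s: ½(7 + 11)(5) = 45 cm
Net displacement = 48.5 cm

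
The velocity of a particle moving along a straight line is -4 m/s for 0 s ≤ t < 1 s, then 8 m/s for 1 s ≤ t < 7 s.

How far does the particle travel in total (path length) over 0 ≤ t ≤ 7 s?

52 m

Total distance travelled is ∫|v| dt — sum the magnitudes of each area piece.
0–1 s: |-4| × 1 = 4 m
1–7 s: |8| × 6 = 48 m
Total distance = 52 m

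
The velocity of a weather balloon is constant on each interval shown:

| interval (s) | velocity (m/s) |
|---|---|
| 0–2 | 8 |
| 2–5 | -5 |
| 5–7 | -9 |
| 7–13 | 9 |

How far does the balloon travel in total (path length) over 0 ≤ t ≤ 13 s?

Total distance travelled is ∫|v| dt — sum the magnitudes of each area piece.
0–2 s: |8| × 2 = 16 m
2–5 s: |-5| × 3 = 15 m
5–7 s: |-9| × 2 = 18 m
7–13 s: |9| × 6 = 54 m
Total distance = 103 m

103 m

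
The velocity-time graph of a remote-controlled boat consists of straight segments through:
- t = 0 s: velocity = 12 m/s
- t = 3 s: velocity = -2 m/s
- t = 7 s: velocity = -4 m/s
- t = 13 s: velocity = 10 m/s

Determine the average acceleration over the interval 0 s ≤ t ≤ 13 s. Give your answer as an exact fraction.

Average acceleration = Δv/Δt = (10 − 12)/(13 − 0) = -2/13 m/s².

-2/13 m/s²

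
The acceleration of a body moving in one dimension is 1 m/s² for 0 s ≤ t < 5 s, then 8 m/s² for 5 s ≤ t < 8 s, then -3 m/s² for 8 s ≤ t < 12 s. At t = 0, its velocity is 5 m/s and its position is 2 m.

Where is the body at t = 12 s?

On each constant-a segment, Δv = aΔt and Δx = v₀Δt + ½aΔt²; chain segment to segment.
0–5 s: v starts 5 m/s; Δx = 5·5 + ½·1·5² = 37.5 m; v ends 10 m/s.
5–8 s: v starts 10 m/s; Δx = 10·3 + ½·8·3² = 66 m; v ends 34 m/s.
8–12 s: v starts 34 m/s; Δx = 34·4 + ½·-3·4² = 112 m; v ends 22 m/s.
x(12) = 2 + Σ Δx = 217.5 m.

217.5 m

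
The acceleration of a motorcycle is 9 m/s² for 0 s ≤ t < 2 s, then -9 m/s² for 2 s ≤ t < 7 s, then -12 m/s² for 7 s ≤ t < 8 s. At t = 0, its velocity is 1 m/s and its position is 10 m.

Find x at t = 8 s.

-19.5 m

On each constant-a segment, Δv = aΔt and Δx = v₀Δt + ½aΔt²; chain segment to segment.
0–2 s: v starts 1 m/s; Δx = 1·2 + ½·9·2² = 20 m; v ends 19 m/s.
2–7 s: v starts 19 m/s; Δx = 19·5 + ½·-9·5² = -17.5 m; v ends -26 m/s.
7–8 s: v starts -26 m/s; Δx = -26·1 + ½·-12·1² = -32 m; v ends -38 m/s.
x(8) = 10 + Σ Δx = -19.5 m.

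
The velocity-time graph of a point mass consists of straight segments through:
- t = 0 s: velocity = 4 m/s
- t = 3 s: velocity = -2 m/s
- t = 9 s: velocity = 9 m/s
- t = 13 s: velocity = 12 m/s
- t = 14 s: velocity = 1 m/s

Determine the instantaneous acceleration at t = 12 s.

0.75 m/s²

Acceleration is the slope of the v-t graph on 9–13 s: (12 − 9)/(13 − 9) = 0.75 m/s².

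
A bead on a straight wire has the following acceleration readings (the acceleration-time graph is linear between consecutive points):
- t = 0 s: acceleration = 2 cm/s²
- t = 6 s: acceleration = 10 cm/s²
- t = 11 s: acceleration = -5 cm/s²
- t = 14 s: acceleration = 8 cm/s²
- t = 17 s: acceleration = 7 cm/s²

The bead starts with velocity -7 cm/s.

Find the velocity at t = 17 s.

68.5 cm/s

Δv equals the area under the a-t graph; then v = v₀ + Δv.
0–6 s: ½(2 + 10)(6) = 36 cm/s
6–11 s: ½(10 + -5)(5) = 12.5 cm/s
11–14 s: ½(-5 + 8)(3) = 4.5 cm/s
14–17 s: ½(8 + 7)(3) = 22.5 cm/s
Δv = 75.5 cm/s, so v(17) = -7 + (75.5) = 68.5 cm/s.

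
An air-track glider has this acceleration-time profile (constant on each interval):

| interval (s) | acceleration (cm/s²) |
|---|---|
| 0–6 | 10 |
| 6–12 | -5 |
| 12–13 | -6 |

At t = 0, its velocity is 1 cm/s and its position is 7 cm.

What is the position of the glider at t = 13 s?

497 cm

On each constant-a segment, Δv = aΔt and Δx = v₀Δt + ½aΔt²; chain segment to segment.
0–6 s: v starts 1 cm/s; Δx = 1·6 + ½·10·6² = 186 cm; v ends 61 cm/s.
6–12 s: v starts 61 cm/s; Δx = 61·6 + ½·-5·6² = 276 cm; v ends 31 cm/s.
12–13 s: v starts 31 cm/s; Δx = 31·1 + ½·-6·1² = 28 cm; v ends 25 cm/s.
x(13) = 7 + Σ Δx = 497 cm.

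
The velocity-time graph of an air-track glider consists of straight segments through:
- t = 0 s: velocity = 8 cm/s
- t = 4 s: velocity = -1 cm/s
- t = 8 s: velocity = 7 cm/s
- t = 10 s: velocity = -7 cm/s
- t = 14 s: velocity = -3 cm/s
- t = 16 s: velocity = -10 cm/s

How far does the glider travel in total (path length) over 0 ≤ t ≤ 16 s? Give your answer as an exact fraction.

1205/18 cm

Total distance travelled is ∫|v| dt — sum the magnitudes of each area piece.
0–4 s: v = 0 at t = 32/9 s; triangle areas 128/9 + 2/9 = 130/9 cm
4–8 s: v = 0 at t = 4.5 s; triangle areas 0.25 + 12.25 = 12.5 cm
8–10 s: v = 0 at t = 9 s; triangle areas 3.5 + 3.5 = 7 cm
10–14 s: |½(-7 + -3)(4)| = 20 cm
14–16 s: |½(-3 + -10)(2)| = 13 cm
Total distance = 1205/18 cm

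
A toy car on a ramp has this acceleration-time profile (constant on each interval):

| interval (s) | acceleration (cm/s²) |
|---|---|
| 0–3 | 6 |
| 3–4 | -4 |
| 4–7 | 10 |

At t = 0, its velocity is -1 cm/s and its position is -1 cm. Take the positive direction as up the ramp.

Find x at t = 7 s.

On each constant-a segment, Δv = aΔt and Δx = v₀Δt + ½aΔt²; chain segment to segment.
0–3 s: v starts -1 cm/s; Δx = -1·3 + ½·6·3² = 24 cm; v ends 17 cm/s.
3–4 s: v starts 17 cm/s; Δx = 17·1 + ½·-4·1² = 15 cm; v ends 13 cm/s.
4–7 s: v starts 13 cm/s; Δx = 13·3 + ½·10·3² = 84 cm; v ends 43 cm/s.
x(7) = -1 + Σ Δx = 122 cm.

122 cm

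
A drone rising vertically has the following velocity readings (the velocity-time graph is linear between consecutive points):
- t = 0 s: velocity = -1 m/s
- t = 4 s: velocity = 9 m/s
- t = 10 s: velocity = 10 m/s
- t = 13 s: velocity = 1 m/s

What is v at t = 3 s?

On 0–4 s the graph is linear from -1 to 9 m/s: v(3) = -1 + (9 − -1)·(3 − 0)/(4 − 0) = 6.5 m/s.

6.5 m/s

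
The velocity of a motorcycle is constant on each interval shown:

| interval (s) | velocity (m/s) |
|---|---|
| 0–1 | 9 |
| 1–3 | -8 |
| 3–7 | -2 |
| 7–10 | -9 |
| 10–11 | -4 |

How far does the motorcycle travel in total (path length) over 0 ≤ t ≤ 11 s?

Total distance travelled is ∫|v| dt — sum the magnitudes of each area piece.
0–1 s: |9| × 1 = 9 m
1–3 s: |-8| × 2 = 16 m
3–7 s: |-2| × 4 = 8 m
7–10 s: |-9| × 3 = 27 m
10–11 s: |-4| × 1 = 4 m
Total distance = 64 m

64 m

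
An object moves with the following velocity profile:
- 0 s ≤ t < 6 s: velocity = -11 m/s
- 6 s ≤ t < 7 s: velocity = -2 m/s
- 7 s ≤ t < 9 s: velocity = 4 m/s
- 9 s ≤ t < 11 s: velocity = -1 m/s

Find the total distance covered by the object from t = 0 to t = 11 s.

Distance (not displacement) is the total path length: add the absolute areas under v-t.
0–6 s: |-11| × 6 = 66 m
6–7 s: |-2| × 1 = 2 m
7–9 s: |4| × 2 = 8 m
9–11 s: |-1| × 2 = 2 m
Total distance = 78 m

78 m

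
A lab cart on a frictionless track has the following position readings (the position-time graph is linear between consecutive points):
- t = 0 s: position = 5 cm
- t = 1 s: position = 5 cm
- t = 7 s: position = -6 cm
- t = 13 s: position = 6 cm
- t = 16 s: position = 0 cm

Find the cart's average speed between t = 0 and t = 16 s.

Average speed = (total path length)/(elapsed time); on a piecewise-linear x-t graph the path length is Σ|Δx|.
0–1 s: |Δx| = |5 − 5| = 0 cm
1–7 s: |Δx| = |-6 − 5| = 11 cm
7–13 s: |Δx| = |6 − -6| = 12 cm
13–16 s: |Δx| = |0 − 6| = 6 cm
Total path = 29 cm; average speed = 29/16 = 1.8125 cm/s.

1.8125 cm/s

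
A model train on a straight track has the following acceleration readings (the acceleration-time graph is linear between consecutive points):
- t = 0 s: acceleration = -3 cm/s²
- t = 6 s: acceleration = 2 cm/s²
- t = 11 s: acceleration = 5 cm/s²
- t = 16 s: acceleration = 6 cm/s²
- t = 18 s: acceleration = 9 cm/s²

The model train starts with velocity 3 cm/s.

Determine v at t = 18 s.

Δv equals the area under the a-t graph; then v = v₀ + Δv.
0–6 s: ½(-3 + 2)(6) = -3 cm/s
6–11 s: ½(2 + 5)(5) = 17.5 cm/s
11–16 s: ½(5 + 6)(5) = 27.5 cm/s
16–18 s: ½(6 + 9)(2) = 15 cm/s
Δv = 57 cm/s, so v(18) = 3 + (57) = 60 cm/s.

60 cm/s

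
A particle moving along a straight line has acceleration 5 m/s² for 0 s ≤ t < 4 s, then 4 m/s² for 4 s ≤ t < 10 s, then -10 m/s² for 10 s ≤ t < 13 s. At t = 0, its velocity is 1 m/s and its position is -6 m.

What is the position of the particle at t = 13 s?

On each constant-a segment, Δv = aΔt and Δx = v₀Δt + ½aΔt²; chain segment to segment.
0–4 s: v starts 1 m/s; Δx = 1·4 + ½·5·4² = 44 m; v ends 21 m/s.
4–10 s: v starts 21 m/s; Δx = 21·6 + ½·4·6² = 198 m; v ends 45 m/s.
10–13 s: v starts 45 m/s; Δx = 45·3 + ½·-10·3² = 90 m; v ends 15 m/s.
x(13) = -6 + Σ Δx = 326 m.

326 m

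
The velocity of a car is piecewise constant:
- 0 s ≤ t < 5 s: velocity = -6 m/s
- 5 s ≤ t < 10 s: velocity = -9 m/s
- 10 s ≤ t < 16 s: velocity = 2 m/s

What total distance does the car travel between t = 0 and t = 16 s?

Distance (not displacement) is the total path length: add the absolute areas under v-t.
0–5 s: |-6| × 5 = 30 m
5–10 s: |-9| × 5 = 45 m
10–16 s: |2| × 6 = 12 m
Total distance = 87 m

87 m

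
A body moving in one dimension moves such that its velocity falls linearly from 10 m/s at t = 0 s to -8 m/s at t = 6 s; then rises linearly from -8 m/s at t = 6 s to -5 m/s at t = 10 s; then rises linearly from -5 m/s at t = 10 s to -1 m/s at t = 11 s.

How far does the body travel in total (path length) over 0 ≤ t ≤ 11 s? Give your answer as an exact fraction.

169/3 m

Distance (not displacement) is the total path length: add the absolute areas under v-t.
0–6 s: v = 0 at t = 10/3 s; triangle areas 50/3 + 32/3 = 82/3 m
6–10 s: |½(-8 + -5)(4)| = 26 m
10–11 s: |½(-5 + -1)(1)| = 3 m
Total distance = 169/3 m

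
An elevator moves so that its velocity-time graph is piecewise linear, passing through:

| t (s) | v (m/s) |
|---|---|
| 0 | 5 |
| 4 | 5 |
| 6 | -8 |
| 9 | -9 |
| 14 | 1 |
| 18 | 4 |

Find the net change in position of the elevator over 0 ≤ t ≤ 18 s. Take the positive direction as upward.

-18.5 m

Displacement is the signed area under the v-t curve.
0–4 s: 5 × 4 = 20 m
4–6 s: ½(5 + -8)(2) = -3 m
6–9 s: ½(-8 + -9)(3) = -25.5 m
9–14 s: ½(-9 + 1)(5) = -20 m
14–18 s: ½(1 + 4)(4) = 10 m
Net displacement = -18.5 m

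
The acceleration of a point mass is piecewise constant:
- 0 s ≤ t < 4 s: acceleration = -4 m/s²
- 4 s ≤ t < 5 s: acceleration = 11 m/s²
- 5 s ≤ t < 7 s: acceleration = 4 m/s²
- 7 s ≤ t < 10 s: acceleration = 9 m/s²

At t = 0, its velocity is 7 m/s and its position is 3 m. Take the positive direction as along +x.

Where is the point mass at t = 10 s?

On each constant-a segment, Δv = aΔt and Δx = v₀Δt + ½aΔt²; chain segment to segment.
0–4 s: v starts 7 m/s; Δx = 7·4 + ½·-4·4² = -4 m; v ends -9 m/s.
4–5 s: v starts -9 m/s; Δx = -9·1 + ½·11·1² = -3.5 m; v ends 2 m/s.
5–7 s: v starts 2 m/s; Δx = 2·2 + ½·4·2² = 12 m; v ends 10 m/s.
7–10 s: v starts 10 m/s; Δx = 10·3 + ½·9·3² = 70.5 m; v ends 37 m/s.
x(10) = 3 + Σ Δx = 78 m.

78 m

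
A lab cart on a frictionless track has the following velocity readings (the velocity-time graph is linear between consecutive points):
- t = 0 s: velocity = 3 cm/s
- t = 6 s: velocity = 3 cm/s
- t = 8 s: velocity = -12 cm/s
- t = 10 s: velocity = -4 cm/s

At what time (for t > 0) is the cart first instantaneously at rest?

t = 6.4 s

v changes sign on 6–8 s (from 3 to -12); the graph is linear there, so v = 0 at t = 6 + (-3)·(8 − 6)/(-12 − 3) = 6.4 s.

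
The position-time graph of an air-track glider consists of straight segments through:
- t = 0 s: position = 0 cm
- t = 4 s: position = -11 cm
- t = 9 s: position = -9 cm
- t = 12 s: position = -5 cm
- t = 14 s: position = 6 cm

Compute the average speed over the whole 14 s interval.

2 cm/s

Average speed = (total path length)/(elapsed time); on a piecewise-linear x-t graph the path length is Σ|Δx|.
0–4 s: |Δx| = |-11 − 0| = 11 cm
4–9 s: |Δx| = |-9 − -11| = 2 cm
9–12 s: |Δx| = |-5 − -9| = 4 cm
12–14 s: |Δx| = |6 − -5| = 11 cm
Total path = 28 cm; average speed = 28/14 = 2 cm/s.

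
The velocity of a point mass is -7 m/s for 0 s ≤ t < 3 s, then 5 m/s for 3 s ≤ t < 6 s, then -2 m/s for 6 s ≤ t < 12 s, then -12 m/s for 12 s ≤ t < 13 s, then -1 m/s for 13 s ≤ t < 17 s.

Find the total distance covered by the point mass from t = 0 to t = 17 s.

Total distance travelled is ∫|v| dt — sum the magnitudes of each area piece.
0–3 s: |-7| × 3 = 21 m
3–6 s: |5| × 3 = 15 m
6–12 s: |-2| × 6 = 12 m
12–13 s: |-12| × 1 = 12 m
13–17 s: |-1| × 4 = 4 m
Total distance = 64 m

64 m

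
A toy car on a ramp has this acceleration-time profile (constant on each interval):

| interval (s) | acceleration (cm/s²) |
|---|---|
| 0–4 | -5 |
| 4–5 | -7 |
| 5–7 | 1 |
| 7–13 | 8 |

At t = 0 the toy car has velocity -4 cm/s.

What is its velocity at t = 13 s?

19 cm/s

Δv equals the area under the a-t graph; then v = v₀ + Δv.
0–4 s: -5 × 4 = -20 cm/s
4–5 s: -7 × 1 = -7 cm/s
5–7 s: 1 × 2 = 2 cm/s
7–13 s: 8 × 6 = 48 cm/s
Δv = 23 cm/s, so v(13) = -4 + (23) = 19 cm/s.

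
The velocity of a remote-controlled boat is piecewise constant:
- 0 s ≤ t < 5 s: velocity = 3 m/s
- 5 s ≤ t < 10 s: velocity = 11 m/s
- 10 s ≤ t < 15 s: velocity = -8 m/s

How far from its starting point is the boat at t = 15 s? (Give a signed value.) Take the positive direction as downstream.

Net displacement equals the area under the velocity-time graph (areas below the axis count negative).
0–5 s: 3 × 5 = 15 m
5–10 s: 11 × 5 = 55 m
10–15 s: -8 × 5 = -40 m
Net displacement = 30 m

30 m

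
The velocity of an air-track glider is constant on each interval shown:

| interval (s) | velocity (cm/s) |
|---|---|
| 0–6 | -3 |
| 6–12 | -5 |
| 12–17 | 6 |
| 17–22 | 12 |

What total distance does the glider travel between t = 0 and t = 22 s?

Total distance travelled is ∫|v| dt — sum the magnitudes of each area piece.
0–6 s: |-3| × 6 = 18 cm
6–12 s: |-5| × 6 = 30 cm
12–17 s: |6| × 5 = 30 cm
17–22 s: |12| × 5 = 60 cm
Total distance = 138 cm

138 cm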